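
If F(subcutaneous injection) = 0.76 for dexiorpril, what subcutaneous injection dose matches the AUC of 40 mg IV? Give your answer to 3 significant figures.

D_subcutaneous = 52.6 mg

For equal systemic exposure: F × D_ev = D_iv
D_ev = D_iv / F = 40 / 0.76 = 52.6316 mg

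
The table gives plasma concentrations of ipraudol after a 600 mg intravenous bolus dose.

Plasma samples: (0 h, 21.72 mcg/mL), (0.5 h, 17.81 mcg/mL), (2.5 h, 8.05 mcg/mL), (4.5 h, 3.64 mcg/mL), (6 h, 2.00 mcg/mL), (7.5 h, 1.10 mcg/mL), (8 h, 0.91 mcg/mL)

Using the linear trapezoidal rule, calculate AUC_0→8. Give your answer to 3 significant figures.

AUC = 54.5 mcg/mL·h

Trapezoidal AUC_0→8:
  [0→0.5]: (21.72+17.81)/2 × 0.5 = 9.8825
  [0.5→2.5]: (17.81+8.05)/2 × 2 = 25.86
  [2.5→4.5]: (8.05+3.64)/2 × 2 = 11.69
  [4.5→6]: (3.64+2.00)/2 × 1.5 = 4.23
  [6→7.5]: (2.00+1.10)/2 × 1.5 = 2.325
  [7.5→8]: (1.10+0.91)/2 × 0.5 = 0.5025
  Sum = 54.49 mcg/mL·h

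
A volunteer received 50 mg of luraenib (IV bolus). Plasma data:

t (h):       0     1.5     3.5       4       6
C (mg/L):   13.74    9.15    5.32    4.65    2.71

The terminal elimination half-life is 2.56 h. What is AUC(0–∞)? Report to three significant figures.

Trapezoidal AUC_0→6:
  [0→1.5]: (13.74+9.15)/2 × 1.5 = 17.1675
  [1.5→3.5]: (9.15+5.32)/2 × 2 = 14.47
  [3.5→4]: (5.32+4.65)/2 × 0.5 = 2.4925
  [4→6]: (4.65+2.71)/2 × 2 = 7.36
  Sum = 41.49 mg/L·h
k_e = ln2 / t½ = 0.693147 / 2.56 = 0.2708 h^-1
Extrapolated tail: C_last / k_e = 2.71 / 0.2708 = 10.007
AUC_0→∞ = 41.49 + 10.007 = 51.497 mg/L·h

AUC = 51.5 mg/L·h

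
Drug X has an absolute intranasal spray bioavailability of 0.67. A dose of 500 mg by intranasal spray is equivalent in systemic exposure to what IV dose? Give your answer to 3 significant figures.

D_iv = 335 mg

Systemic exposure from an extravascular dose = F × D_ev, so the equivalent IV dose is F × D_ev.
D_iv = F × D_ev = 0.67 × 500 = 335 mg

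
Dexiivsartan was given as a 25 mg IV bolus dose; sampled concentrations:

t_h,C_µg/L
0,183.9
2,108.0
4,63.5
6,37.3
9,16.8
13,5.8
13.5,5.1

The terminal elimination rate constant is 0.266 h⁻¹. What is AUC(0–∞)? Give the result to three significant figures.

AUC = 712 µg/L·h

Trapezoidal AUC_0→13.5:
  [0→2]: (183.9+108.0)/2 × 2 = 291.9
  [2→4]: (108.0+63.5)/2 × 2 = 171.5
  [4→6]: (63.5+37.3)/2 × 2 = 100.8
  [6→9]: (37.3+16.8)/2 × 3 = 81.15
  [9→13]: (16.8+5.8)/2 × 4 = 45.2
  [13→13.5]: (5.8+5.1)/2 × 0.5 = 2.725
  Sum = 693.275 µg/L·h
Extrapolated tail: C_last / k_e = 5.1 / 0.266 = 19.173
AUC_0→∞ = 693.275 + 19.173 = 712.448 µg/L·h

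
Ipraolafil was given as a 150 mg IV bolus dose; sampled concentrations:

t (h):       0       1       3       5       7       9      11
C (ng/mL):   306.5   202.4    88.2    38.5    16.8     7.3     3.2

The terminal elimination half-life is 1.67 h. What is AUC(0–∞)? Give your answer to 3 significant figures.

Trapezoidal AUC_0→11:
  [0→1]: (306.5+202.4)/2 × 1 = 254.45
  [1→3]: (202.4+88.2)/2 × 2 = 290.6
  [3→5]: (88.2+38.5)/2 × 2 = 126.7
  [5→7]: (38.5+16.8)/2 × 2 = 55.3
  [7→9]: (16.8+7.3)/2 × 2 = 24.1
  [9→11]: (7.3+3.2)/2 × 2 = 10.5
  Sum = 761.65 ng/mL·h
k_e = ln2 / t½ = 0.693147 / 1.67 = 0.4151 h^-1
Extrapolated tail: C_last / k_e = 3.2 / 0.4151 = 7.709
AUC_0→∞ = 761.65 + 7.709 = 769.359 ng/mL·h

AUC = 769 ng/mL·h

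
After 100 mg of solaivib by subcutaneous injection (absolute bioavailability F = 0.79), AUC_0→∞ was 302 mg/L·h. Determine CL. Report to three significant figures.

CL = F × Dose / AUC_0→∞
   = 0.79 × 100 / 302 = 0.261589 L/h

CL = 0.262 L/h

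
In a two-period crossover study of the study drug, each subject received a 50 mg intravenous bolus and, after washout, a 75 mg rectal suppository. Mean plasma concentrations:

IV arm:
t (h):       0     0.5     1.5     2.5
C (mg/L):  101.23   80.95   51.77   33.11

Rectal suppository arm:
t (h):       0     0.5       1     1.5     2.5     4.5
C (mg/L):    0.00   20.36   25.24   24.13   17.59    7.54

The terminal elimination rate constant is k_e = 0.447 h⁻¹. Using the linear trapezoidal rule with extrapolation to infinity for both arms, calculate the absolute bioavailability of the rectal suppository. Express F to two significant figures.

F = 0.27

Trapezoidal AUC_0→2.5 (IV):
  [0→0.5]: (101.23+80.95)/2 × 0.5 = 45.545
  [0.5→1.5]: (80.95+51.77)/2 × 1 = 66.36
  [1.5→2.5]: (51.77+33.11)/2 × 1 = 42.44
  Sum = 154.345 mg/L·h
IV tail: 33.11/0.447 = 74.072; AUC_iv,0→∞ = 154.345 + 74.072 = 228.417 mg/L·h
Trapezoidal AUC_0→4.5 (rectal suppository):
  [0→0.5]: (0.00+20.36)/2 × 0.5 = 5.09
  [0.5→1]: (20.36+25.24)/2 × 0.5 = 11.4
  [1→1.5]: (25.24+24.13)/2 × 0.5 = 12.3425
  [1.5→2.5]: (24.13+17.59)/2 × 1 = 20.86
  [2.5→4.5]: (17.59+7.54)/2 × 2 = 25.13
  Sum = 74.8225 mg/L·h
rectal suppository tail: 7.54/0.447 = 16.868; AUC_ev,0→∞ = 74.8225 + 16.868 = 91.6905 mg/L·h
F = (AUC_ev/D_ev)/(AUC_iv/D_iv) = (91.6905/75)/(228.417/50) = 1.22254/4.56834 = 0.2676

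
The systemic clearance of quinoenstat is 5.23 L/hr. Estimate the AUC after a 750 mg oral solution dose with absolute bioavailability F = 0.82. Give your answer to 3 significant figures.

AUC = 118 mg/L·hr

AUC_0→∞ = F × Dose / CL
        = 0.82 × 750 / 5.23 = 117.591 mg/L·hr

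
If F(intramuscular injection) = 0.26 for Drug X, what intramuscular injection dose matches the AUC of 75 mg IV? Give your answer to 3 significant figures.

For equal systemic exposure: F × D_ev = D_iv
D_ev = D_iv / F = 75 / 0.26 = 288.462 mg

D_intramuscular = 288 mg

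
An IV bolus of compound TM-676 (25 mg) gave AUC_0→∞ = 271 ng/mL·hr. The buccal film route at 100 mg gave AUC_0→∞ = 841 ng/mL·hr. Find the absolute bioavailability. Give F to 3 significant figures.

F = (AUC_ev / D_ev) / (AUC_iv / D_iv)
  = (841/100) / (271/25)
  = 8.41 / 10.84 = 0.7758

F = 0.776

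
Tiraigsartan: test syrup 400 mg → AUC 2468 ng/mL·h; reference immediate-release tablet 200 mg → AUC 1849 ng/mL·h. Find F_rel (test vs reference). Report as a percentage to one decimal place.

F_rel = 66.7%

F_rel = (AUC_test/D_test) / (AUC_ref/D_ref)
      = (2468/400) / (1849/200)
      = 6.17 / 9.245 = 0.6674 = 66.74%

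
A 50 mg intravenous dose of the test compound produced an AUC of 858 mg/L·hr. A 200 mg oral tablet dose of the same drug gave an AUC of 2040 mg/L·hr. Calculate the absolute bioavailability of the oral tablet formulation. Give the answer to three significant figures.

F = (AUC_ev / D_ev) / (AUC_iv / D_iv)
  = (2040/200) / (858/50)
  = 10.2 / 17.16 = 0.5944

F = 0.594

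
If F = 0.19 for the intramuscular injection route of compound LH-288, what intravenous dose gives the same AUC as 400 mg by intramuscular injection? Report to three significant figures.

Systemic exposure from an extravascular dose = F × D_ev, so the equivalent IV dose is F × D_ev.
D_iv = F × D_ev = 0.19 × 400 = 76 mg

D_iv = 76.0 mg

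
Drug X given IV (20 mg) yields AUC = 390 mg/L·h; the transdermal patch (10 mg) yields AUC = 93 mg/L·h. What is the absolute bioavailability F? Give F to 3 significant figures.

F = 0.477

F = (AUC_ev / D_ev) / (AUC_iv / D_iv)
  = (93/10) / (390/20)
  = 9.3 / 19.5 = 0.4769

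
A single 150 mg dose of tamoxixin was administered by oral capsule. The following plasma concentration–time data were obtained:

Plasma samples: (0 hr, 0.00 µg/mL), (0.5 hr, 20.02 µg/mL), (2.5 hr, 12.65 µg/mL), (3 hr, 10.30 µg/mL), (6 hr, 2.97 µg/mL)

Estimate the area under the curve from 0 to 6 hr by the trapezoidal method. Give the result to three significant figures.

Trapezoidal AUC_0→6:
  [0→0.5]: (0.00+20.02)/2 × 0.5 = 5.005
  [0.5→2.5]: (20.02+12.65)/2 × 2 = 32.67
  [2.5→3]: (12.65+10.30)/2 × 0.5 = 5.7375
  [3→6]: (10.30+2.97)/2 × 3 = 19.905
  Sum = 63.3175 µg/mL·hr

AUC = 63.3 µg/mL·hr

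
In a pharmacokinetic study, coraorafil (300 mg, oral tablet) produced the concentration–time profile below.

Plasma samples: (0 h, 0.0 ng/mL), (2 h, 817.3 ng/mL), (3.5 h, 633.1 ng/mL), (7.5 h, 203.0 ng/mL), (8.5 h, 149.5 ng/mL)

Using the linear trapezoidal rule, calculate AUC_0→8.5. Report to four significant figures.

AUC = 3754 ng/mL·h

Trapezoidal AUC_0→8.5:
  [0→2]: (0.0+817.3)/2 × 2 = 817.3
  [2→3.5]: (817.3+633.1)/2 × 1.5 = 1087.8
  [3.5→7.5]: (633.1+203.0)/2 × 4 = 1672.2
  [7.5→8.5]: (203.0+149.5)/2 × 1 = 176.25
  Sum = 3753.55 ng/mL·h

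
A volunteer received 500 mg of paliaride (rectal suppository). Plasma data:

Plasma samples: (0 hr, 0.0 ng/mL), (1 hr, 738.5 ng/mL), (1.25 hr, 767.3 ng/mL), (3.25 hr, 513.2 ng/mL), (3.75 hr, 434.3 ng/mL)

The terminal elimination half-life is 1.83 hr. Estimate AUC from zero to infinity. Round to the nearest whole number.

Trapezoidal AUC_0→3.75:
  [0→1]: (0.0+738.5)/2 × 1 = 369.25
  [1→1.25]: (738.5+767.3)/2 × 0.25 = 188.225
  [1.25→3.25]: (767.3+513.2)/2 × 2 = 1280.5
  [3.25→3.75]: (513.2+434.3)/2 × 0.5 = 236.875
  Sum = 2074.85 ng/mL·hr
k_e = ln2 / t½ = 0.693147 / 1.83 = 0.3788 hr^-1
Extrapolated tail: C_last / k_e = 434.3 / 0.3788 = 1146.515
AUC_0→∞ = 2074.85 + 1146.515 = 3221.365 ng/mL·hr

AUC = 3221 ng/mL·hr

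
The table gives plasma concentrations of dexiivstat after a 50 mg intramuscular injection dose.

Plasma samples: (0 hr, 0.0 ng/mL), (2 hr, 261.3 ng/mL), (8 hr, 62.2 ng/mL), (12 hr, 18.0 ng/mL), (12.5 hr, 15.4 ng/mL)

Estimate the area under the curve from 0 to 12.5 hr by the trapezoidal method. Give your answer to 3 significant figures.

AUC = 1400 ng/mL·hr

Trapezoidal AUC_0→12.5:
  [0→2]: (0.0+261.3)/2 × 2 = 261.3
  [2→8]: (261.3+62.2)/2 × 6 = 970.5
  [8→12]: (62.2+18.0)/2 × 4 = 160.4
  [12→12.5]: (18.0+15.4)/2 × 0.5 = 8.35
  Sum = 1400.55 ng/mL·hr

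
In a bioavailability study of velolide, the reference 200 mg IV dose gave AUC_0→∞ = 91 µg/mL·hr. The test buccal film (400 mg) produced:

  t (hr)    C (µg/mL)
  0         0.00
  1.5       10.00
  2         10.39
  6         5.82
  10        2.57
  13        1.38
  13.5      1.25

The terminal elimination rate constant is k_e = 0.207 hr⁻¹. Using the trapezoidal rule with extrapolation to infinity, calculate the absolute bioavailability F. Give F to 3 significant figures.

F = 0.409

Trapezoidal AUC_0→13.5 (buccal film):
  [0→1.5]: (0.00+10.00)/2 × 1.5 = 7.5
  [1.5→2]: (10.00+10.39)/2 × 0.5 = 5.0975
  [2→6]: (10.39+5.82)/2 × 4 = 32.42
  [6→10]: (5.82+2.57)/2 × 4 = 16.78
  [10→13]: (2.57+1.38)/2 × 3 = 5.925
  [13→13.5]: (1.38+1.25)/2 × 0.5 = 0.6575
  Sum = 68.38 µg/mL·hr
Tail: C_last/k_e = 1.25/0.207 = 6.039
AUC_0→∞ (buccal film) = 68.38 + 6.039 = 74.419 µg/mL·hr
F = (AUC_ev/D_ev)/(AUC_iv/D_iv) = (74.419/400)/(91/200) = 0.1860475/0.455 = 0.4089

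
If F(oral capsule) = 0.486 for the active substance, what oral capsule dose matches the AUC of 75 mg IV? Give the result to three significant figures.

For equal systemic exposure: F × D_ev = D_iv
D_ev = D_iv / F = 75 / 0.486 = 154.321 mg

D_oral = 154 mg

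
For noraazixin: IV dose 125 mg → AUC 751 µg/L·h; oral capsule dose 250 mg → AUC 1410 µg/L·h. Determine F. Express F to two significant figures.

F = 0.94

F = (AUC_ev / D_ev) / (AUC_iv / D_iv)
  = (1410/250) / (751/125)
  = 5.64 / 6.008 = 0.9387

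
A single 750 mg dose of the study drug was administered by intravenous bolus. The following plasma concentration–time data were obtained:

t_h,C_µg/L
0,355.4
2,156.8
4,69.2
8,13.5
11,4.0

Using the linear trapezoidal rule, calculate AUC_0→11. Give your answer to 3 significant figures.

AUC = 930 µg/L·h

Trapezoidal AUC_0→11:
  [0→2]: (355.4+156.8)/2 × 2 = 512.2
  [2→4]: (156.8+69.2)/2 × 2 = 226.0
  [4→8]: (69.2+13.5)/2 × 4 = 165.4
  [8→11]: (13.5+4.0)/2 × 3 = 26.25
  Sum = 929.85 µg/L·h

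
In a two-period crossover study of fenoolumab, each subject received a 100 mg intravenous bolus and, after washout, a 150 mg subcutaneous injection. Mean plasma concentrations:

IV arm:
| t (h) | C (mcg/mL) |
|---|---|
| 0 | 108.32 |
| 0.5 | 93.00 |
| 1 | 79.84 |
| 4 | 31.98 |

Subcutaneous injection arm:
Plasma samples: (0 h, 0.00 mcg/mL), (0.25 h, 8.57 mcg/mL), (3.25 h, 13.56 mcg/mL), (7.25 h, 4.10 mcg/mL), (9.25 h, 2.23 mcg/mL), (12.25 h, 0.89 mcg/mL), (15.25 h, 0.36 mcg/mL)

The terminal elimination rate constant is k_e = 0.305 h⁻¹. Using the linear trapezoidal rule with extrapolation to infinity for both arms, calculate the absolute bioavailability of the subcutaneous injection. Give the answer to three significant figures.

Trapezoidal AUC_0→4 (IV):
  [0→0.5]: (108.32+93.00)/2 × 0.5 = 50.33
  [0.5→1]: (93.00+79.84)/2 × 0.5 = 43.21
  [1→4]: (79.84+31.98)/2 × 3 = 167.73
  Sum = 261.27 mcg/mL·h
IV tail: 31.98/0.305 = 104.852; AUC_iv,0→∞ = 261.27 + 104.852 = 366.122 mcg/mL·h
Trapezoidal AUC_0→15.25 (subcutaneous injection):
  [0→0.25]: (0.00+8.57)/2 × 0.25 = 1.07125
  [0.25→3.25]: (8.57+13.56)/2 × 3 = 33.195
  [3.25→7.25]: (13.56+4.10)/2 × 4 = 35.32
  [7.25→9.25]: (4.10+2.23)/2 × 2 = 6.33
  [9.25→12.25]: (2.23+0.89)/2 × 3 = 4.68
  [12.25→15.25]: (0.89+0.36)/2 × 3 = 1.875
  Sum = 82.47125 mcg/mL·h
subcutaneous injection tail: 0.36/0.305 = 1.180; AUC_ev,0→∞ = 82.47125 + 1.180 = 83.65125 mcg/mL·h
F = (AUC_ev/D_ev)/(AUC_iv/D_iv) = (83.65125/150)/(366.122/100) = 0.557675/3.66122 = 0.1523

F = 0.152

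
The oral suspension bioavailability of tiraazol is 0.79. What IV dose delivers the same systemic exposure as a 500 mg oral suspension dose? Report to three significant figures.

Systemic exposure from an extravascular dose = F × D_ev, so the equivalent IV dose is F × D_ev.
D_iv = F × D_ev = 0.79 × 500 = 395 mg

D_iv = 395 mg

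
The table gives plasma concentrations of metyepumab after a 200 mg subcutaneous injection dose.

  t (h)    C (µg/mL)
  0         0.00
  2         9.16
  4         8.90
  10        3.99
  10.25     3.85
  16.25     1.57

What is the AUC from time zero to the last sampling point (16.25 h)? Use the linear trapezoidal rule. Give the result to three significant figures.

Trapezoidal AUC_0→16.25:
  [0→2]: (0.00+9.16)/2 × 2 = 9.16
  [2→4]: (9.16+8.90)/2 × 2 = 18.06
  [4→10]: (8.90+3.99)/2 × 6 = 38.67
  [10→10.25]: (3.99+3.85)/2 × 0.25 = 0.98
  [10.25→16.25]: (3.85+1.57)/2 × 6 = 16.26
  Sum = 83.13 µg/mL·h

AUC = 83.1 µg/mL·h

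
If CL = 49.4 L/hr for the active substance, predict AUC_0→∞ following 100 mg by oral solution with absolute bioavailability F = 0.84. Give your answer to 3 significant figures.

AUC_0→∞ = F × Dose / CL
        = 0.84 × 100 / 49.4 = 1.7004 mg/L·hr

AUC = 1.70 mg/L·hr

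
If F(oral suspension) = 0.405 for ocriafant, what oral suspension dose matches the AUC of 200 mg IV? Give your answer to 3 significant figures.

D_oral = 494 mg

For equal systemic exposure: F × D_ev = D_iv
D_ev = D_iv / F = 200 / 0.405 = 493.827 mg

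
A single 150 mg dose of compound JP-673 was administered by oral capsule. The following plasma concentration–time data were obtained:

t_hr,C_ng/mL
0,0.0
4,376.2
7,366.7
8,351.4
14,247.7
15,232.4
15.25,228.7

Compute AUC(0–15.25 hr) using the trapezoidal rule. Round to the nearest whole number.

AUC = 4321 ng/mL·hr

Trapezoidal AUC_0→15.25:
  [0→4]: (0.0+376.2)/2 × 4 = 752.4
  [4→7]: (376.2+366.7)/2 × 3 = 1114.35
  [7→8]: (366.7+351.4)/2 × 1 = 359.05
  [8→14]: (351.4+247.7)/2 × 6 = 1797.3
  [14→15]: (247.7+232.4)/2 × 1 = 240.05
  [15→15.25]: (232.4+228.7)/2 × 0.25 = 57.6375
  Sum = 4320.7875 ng/mL·hr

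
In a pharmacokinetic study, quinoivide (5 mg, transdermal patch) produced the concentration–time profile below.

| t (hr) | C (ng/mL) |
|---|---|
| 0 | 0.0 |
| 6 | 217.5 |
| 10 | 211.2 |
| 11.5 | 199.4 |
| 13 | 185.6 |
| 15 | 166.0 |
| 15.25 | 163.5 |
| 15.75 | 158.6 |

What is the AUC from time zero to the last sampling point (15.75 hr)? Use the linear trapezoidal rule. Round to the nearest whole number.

Trapezoidal AUC_0→15.75:
  [0→6]: (0.0+217.5)/2 × 6 = 652.5
  [6→10]: (217.5+211.2)/2 × 4 = 857.4
  [10→11.5]: (211.2+199.4)/2 × 1.5 = 307.95
  [11.5→13]: (199.4+185.6)/2 × 1.5 = 288.75
  [13→15]: (185.6+166.0)/2 × 2 = 351.6
  [15→15.25]: (166.0+163.5)/2 × 0.25 = 41.1875
  [15.25→15.75]: (163.5+158.6)/2 × 0.5 = 80.525
  Sum = 2579.9125 ng/mL·hr

AUC = 2580 ng/mL·hr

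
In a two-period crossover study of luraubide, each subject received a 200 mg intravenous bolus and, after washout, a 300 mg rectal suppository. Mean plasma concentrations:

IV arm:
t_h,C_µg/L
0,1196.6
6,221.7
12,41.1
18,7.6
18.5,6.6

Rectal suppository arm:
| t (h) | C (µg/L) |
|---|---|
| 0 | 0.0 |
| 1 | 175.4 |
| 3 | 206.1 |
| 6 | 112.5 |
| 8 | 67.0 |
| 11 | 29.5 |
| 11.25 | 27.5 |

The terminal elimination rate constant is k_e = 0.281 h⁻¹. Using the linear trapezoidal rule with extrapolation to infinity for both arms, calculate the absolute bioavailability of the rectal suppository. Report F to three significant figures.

F = 0.176

Trapezoidal AUC_0→18.5 (IV):
  [0→6]: (1196.6+221.7)/2 × 6 = 4254.9
  [6→12]: (221.7+41.1)/2 × 6 = 788.4
  [12→18]: (41.1+7.6)/2 × 6 = 146.1
  [18→18.5]: (7.6+6.6)/2 × 0.5 = 3.55
  Sum = 5192.95 µg/L·h
IV tail: 6.6/0.281 = 23.488; AUC_iv,0→∞ = 5192.95 + 23.488 = 5216.438 µg/L·h
Trapezoidal AUC_0→11.25 (rectal suppository):
  [0→1]: (0.0+175.4)/2 × 1 = 87.7
  [1→3]: (175.4+206.1)/2 × 2 = 381.5
  [3→6]: (206.1+112.5)/2 × 3 = 477.9
  [6→8]: (112.5+67.0)/2 × 2 = 179.5
  [8→11]: (67.0+29.5)/2 × 3 = 144.75
  [11→11.25]: (29.5+27.5)/2 × 0.25 = 7.125
  Sum = 1278.475 µg/L·h
rectal suppository tail: 27.5/0.281 = 97.865; AUC_ev,0→∞ = 1278.475 + 97.865 = 1376.34 µg/L·h
F = (AUC_ev/D_ev)/(AUC_iv/D_iv) = (1376.34/300)/(5216.438/200) = 4.5878/26.08219 = 0.1759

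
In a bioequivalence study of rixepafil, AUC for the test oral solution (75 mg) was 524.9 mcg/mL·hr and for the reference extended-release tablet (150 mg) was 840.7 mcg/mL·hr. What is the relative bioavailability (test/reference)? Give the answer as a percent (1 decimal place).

F_rel = 124.9%

F_rel = (AUC_test/D_test) / (AUC_ref/D_ref)
      = (524.9/75) / (840.7/150)
      = 6.99867 / 5.60467 = 1.2487 = 124.87%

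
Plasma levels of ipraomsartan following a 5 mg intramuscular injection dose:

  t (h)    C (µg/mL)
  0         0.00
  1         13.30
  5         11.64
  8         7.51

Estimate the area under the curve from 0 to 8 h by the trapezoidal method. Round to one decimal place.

Trapezoidal AUC_0→8:
  [0→1]: (0.00+13.30)/2 × 1 = 6.65
  [1→5]: (13.30+11.64)/2 × 4 = 49.88
  [5→8]: (11.64+7.51)/2 × 3 = 28.725
  Sum = 85.255 µg/mL·h

AUC = 85.3 µg/mL·h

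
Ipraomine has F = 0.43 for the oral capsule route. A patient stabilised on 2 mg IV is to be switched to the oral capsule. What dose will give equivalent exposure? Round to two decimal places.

D_oral = 4.65 mg

For equal systemic exposure: F × D_ev = D_iv
D_ev = D_iv / F = 2 / 0.43 = 4.65116 mg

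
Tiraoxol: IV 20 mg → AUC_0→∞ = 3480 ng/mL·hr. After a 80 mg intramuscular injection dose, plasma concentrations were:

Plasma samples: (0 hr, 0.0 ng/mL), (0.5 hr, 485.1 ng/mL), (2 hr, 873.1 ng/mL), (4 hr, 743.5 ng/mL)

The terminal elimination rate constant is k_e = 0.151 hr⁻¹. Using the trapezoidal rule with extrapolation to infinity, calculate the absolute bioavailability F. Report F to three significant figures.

Trapezoidal AUC_0→4 (intramuscular injection):
  [0→0.5]: (0.0+485.1)/2 × 0.5 = 121.275
  [0.5→2]: (485.1+873.1)/2 × 1.5 = 1018.65
  [2→4]: (873.1+743.5)/2 × 2 = 1616.6
  Sum = 2756.525 ng/mL·hr
Tail: C_last/k_e = 743.5/0.151 = 4923.841
AUC_0→∞ (intramuscular injection) = 2756.525 + 4923.841 = 7680.366 ng/mL·hr
F = (AUC_ev/D_ev)/(AUC_iv/D_iv) = (7680.366/80)/(3480/20) = 96.004575/174 = 0.5518

F = 0.552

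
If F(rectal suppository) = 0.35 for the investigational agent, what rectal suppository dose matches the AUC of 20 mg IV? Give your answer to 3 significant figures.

For equal systemic exposure: F × D_ev = D_iv
D_ev = D_iv / F = 20 / 0.35 = 57.1429 mg

D_rectal = 57.1 mg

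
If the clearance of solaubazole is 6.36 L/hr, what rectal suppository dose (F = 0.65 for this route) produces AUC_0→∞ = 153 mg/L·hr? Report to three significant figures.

Dose = 1500 mg

Dose = CL × AUC_0→∞ / F
     = 6.36 × 153 / 0.65 = 1497.05 mg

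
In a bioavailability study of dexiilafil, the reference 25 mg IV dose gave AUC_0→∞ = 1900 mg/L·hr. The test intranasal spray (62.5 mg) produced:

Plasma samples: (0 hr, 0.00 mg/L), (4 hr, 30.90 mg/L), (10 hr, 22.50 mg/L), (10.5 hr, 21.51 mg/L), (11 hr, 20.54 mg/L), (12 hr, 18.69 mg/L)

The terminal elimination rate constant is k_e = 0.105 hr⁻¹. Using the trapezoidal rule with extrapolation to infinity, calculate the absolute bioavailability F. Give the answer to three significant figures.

Trapezoidal AUC_0→12 (intranasal spray):
  [0→4]: (0.00+30.90)/2 × 4 = 61.8
  [4→10]: (30.90+22.50)/2 × 6 = 160.2
  [10→10.5]: (22.50+21.51)/2 × 0.5 = 11.0025
  [10.5→11]: (21.51+20.54)/2 × 0.5 = 10.5125
  [11→12]: (20.54+18.69)/2 × 1 = 19.615
  Sum = 263.13 mg/L·hr
Tail: C_last/k_e = 18.69/0.105 = 178.000
AUC_0→∞ (intranasal spray) = 263.13 + 178.000 = 441.13 mg/L·hr
F = (AUC_ev/D_ev)/(AUC_iv/D_iv) = (441.13/62.5)/(1900/25) = 7.05808/76 = 0.0929

F = 0.0929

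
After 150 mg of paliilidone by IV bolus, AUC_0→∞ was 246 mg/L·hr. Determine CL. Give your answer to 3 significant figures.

CL = 0.610 L/hr

CL = Dose_iv / AUC_0→∞
   = 150 / 246 = 0.609756 L/hr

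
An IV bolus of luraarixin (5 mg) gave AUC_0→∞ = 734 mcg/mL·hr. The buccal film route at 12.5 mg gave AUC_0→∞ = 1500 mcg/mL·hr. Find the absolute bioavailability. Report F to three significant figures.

F = 0.817

F = (AUC_ev / D_ev) / (AUC_iv / D_iv)
  = (1500/12.5) / (734/5)
  = 120 / 146.8 = 0.8174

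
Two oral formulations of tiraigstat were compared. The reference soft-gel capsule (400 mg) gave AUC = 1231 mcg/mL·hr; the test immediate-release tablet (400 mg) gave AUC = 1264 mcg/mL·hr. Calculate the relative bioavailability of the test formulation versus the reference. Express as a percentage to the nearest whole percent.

F_rel = (AUC_test/D_test) / (AUC_ref/D_ref)
      = (1264/400) / (1231/400)
      = 3.16 / 3.0775 = 1.0268 = 102.68%

F_rel = 103%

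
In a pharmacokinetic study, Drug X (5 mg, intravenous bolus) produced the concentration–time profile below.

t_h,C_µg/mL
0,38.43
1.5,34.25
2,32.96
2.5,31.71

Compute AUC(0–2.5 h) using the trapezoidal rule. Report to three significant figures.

Trapezoidal AUC_0→2.5:
  [0→1.5]: (38.43+34.25)/2 × 1.5 = 54.51
  [1.5→2]: (34.25+32.96)/2 × 0.5 = 16.8025
  [2→2.5]: (32.96+31.71)/2 × 0.5 = 16.1675
  Sum = 87.48 µg/mL·h

AUC = 87.5 µg/mL·h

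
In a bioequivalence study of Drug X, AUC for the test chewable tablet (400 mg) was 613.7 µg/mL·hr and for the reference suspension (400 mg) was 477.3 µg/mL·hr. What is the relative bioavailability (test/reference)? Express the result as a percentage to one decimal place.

F_rel = (AUC_test/D_test) / (AUC_ref/D_ref)
      = (613.7/400) / (477.3/400)
      = 1.53425 / 1.19325 = 1.2858 = 128.58%

F_rel = 128.6%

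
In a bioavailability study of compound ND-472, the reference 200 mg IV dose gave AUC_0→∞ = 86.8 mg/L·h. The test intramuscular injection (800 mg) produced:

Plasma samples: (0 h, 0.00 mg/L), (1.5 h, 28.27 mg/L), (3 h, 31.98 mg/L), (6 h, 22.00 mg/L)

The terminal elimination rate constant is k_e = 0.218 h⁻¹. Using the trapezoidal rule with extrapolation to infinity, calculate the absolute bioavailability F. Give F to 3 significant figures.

Trapezoidal AUC_0→6 (intramuscular injection):
  [0→1.5]: (0.00+28.27)/2 × 1.5 = 21.2025
  [1.5→3]: (28.27+31.98)/2 × 1.5 = 45.1875
  [3→6]: (31.98+22.00)/2 × 3 = 80.97
  Sum = 147.36 mg/L·h
Tail: C_last/k_e = 22.00/0.218 = 100.917
AUC_0→∞ (intramuscular injection) = 147.36 + 100.917 = 248.277 mg/L·h
F = (AUC_ev/D_ev)/(AUC_iv/D_iv) = (248.277/800)/(86.8/200) = 0.31034625/0.434 = 0.7151

F = 0.715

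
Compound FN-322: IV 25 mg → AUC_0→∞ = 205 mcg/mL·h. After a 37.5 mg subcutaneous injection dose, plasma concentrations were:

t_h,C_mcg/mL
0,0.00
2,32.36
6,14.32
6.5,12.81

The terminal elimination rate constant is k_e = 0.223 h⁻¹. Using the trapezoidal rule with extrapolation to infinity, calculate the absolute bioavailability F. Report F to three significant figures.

F = 0.618

Trapezoidal AUC_0→6.5 (subcutaneous injection):
  [0→2]: (0.00+32.36)/2 × 2 = 32.36
  [2→6]: (32.36+14.32)/2 × 4 = 93.36
  [6→6.5]: (14.32+12.81)/2 × 0.5 = 6.7825
  Sum = 132.5025 mcg/mL·h
Tail: C_last/k_e = 12.81/0.223 = 57.444
AUC_0→∞ (subcutaneous injection) = 132.5025 + 57.444 = 189.9465 mcg/mL·h
F = (AUC_ev/D_ev)/(AUC_iv/D_iv) = (189.9465/37.5)/(205/25) = 5.06524/8.2 = 0.6177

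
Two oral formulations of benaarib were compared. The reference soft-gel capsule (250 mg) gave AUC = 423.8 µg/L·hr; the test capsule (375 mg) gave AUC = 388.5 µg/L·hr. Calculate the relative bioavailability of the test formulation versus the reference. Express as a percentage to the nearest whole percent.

F_rel = 61%

F_rel = (AUC_test/D_test) / (AUC_ref/D_ref)
      = (388.5/375) / (423.8/250)
      = 1.036 / 1.6952 = 0.6111 = 61.11%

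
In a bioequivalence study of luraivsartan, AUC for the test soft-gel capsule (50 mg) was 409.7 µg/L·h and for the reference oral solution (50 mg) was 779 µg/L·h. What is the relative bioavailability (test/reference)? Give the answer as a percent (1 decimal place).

F_rel = (AUC_test/D_test) / (AUC_ref/D_ref)
      = (409.7/50) / (779/50)
      = 8.194 / 15.58 = 0.5259 = 52.59%

F_rel = 52.6%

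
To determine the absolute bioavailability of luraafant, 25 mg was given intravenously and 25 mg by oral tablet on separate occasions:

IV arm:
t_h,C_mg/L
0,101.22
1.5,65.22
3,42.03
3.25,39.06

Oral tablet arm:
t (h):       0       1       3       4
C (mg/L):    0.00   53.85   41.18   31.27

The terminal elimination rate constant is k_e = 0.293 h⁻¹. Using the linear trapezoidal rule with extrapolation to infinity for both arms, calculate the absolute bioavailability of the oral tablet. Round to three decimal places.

Trapezoidal AUC_0→3.25 (IV):
  [0→1.5]: (101.22+65.22)/2 × 1.5 = 124.83
  [1.5→3]: (65.22+42.03)/2 × 1.5 = 80.4375
  [3→3.25]: (42.03+39.06)/2 × 0.25 = 10.13625
  Sum = 215.40375 mg/L·h
IV tail: 39.06/0.293 = 133.311; AUC_iv,0→∞ = 215.40375 + 133.311 = 348.71475 mg/L·h
Trapezoidal AUC_0→4 (oral tablet):
  [0→1]: (0.00+53.85)/2 × 1 = 26.925
  [1→3]: (53.85+41.18)/2 × 2 = 95.03
  [3→4]: (41.18+31.27)/2 × 1 = 36.225
  Sum = 158.18 mg/L·h
oral tablet tail: 31.27/0.293 = 106.724; AUC_ev,0→∞ = 158.18 + 106.724 = 264.904 mg/L·h
F = (AUC_ev/D_ev)/(AUC_iv/D_iv) = (264.904/25)/(348.71475/25) = 10.59616/13.94859 = 0.7597

F = 0.760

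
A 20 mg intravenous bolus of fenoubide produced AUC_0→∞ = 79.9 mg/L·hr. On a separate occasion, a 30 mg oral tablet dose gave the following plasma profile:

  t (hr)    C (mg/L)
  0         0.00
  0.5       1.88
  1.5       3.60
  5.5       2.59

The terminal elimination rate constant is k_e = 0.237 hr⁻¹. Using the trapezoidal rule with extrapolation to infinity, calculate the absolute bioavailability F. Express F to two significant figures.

Trapezoidal AUC_0→5.5 (oral tablet):
  [0→0.5]: (0.00+1.88)/2 × 0.5 = 0.47
  [0.5→1.5]: (1.88+3.60)/2 × 1 = 2.74
  [1.5→5.5]: (3.60+2.59)/2 × 4 = 12.38
  Sum = 15.59 mg/L·hr
Tail: C_last/k_e = 2.59/0.237 = 10.928
AUC_0→∞ (oral tablet) = 15.59 + 10.928 = 26.518 mg/L·hr
F = (AUC_ev/D_ev)/(AUC_iv/D_iv) = (26.518/30)/(79.9/20) = 0.883933/3.995 = 0.2213

F = 0.22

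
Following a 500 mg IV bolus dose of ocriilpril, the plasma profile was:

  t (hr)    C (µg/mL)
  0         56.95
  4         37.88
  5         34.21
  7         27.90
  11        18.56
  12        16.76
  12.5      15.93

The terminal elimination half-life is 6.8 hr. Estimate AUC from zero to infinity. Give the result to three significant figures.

Trapezoidal AUC_0→12.5:
  [0→4]: (56.95+37.88)/2 × 4 = 189.66
  [4→5]: (37.88+34.21)/2 × 1 = 36.045
  [5→7]: (34.21+27.90)/2 × 2 = 62.11
  [7→11]: (27.90+18.56)/2 × 4 = 92.92
  [11→12]: (18.56+16.76)/2 × 1 = 17.66
  [12→12.5]: (16.76+15.93)/2 × 0.5 = 8.1725
  Sum = 406.5675 µg/mL·hr
k_e = ln2 / t½ = 0.693147 / 6.8 = 0.1019 hr^-1
Extrapolated tail: C_last / k_e = 15.93 / 0.1019 = 156.330
AUC_0→∞ = 406.5675 + 156.330 = 562.8975 µg/mL·hr

AUC = 563 µg/mL·hr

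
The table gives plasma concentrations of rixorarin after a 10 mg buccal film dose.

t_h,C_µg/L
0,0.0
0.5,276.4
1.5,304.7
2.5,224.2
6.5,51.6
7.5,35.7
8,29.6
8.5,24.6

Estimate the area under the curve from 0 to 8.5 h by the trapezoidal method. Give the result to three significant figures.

AUC = 1250 µg/L·h

Trapezoidal AUC_0→8.5:
  [0→0.5]: (0.0+276.4)/2 × 0.5 = 69.1
  [0.5→1.5]: (276.4+304.7)/2 × 1 = 290.55
  [1.5→2.5]: (304.7+224.2)/2 × 1 = 264.45
  [2.5→6.5]: (224.2+51.6)/2 × 4 = 551.6
  [6.5→7.5]: (51.6+35.7)/2 × 1 = 43.65
  [7.5→8]: (35.7+29.6)/2 × 0.5 = 16.325
  [8→8.5]: (29.6+24.6)/2 × 0.5 = 13.55
  Sum = 1249.225 µg/L·h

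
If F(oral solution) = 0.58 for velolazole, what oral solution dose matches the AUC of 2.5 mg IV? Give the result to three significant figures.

For equal systemic exposure: F × D_ev = D_iv
D_ev = D_iv / F = 2.5 / 0.58 = 4.31034 mg

D_oral = 4.31 mg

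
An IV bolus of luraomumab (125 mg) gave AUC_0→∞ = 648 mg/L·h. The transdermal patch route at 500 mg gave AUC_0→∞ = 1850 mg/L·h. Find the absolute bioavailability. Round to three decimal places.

F = (AUC_ev / D_ev) / (AUC_iv / D_iv)
  = (1850/500) / (648/125)
  = 3.7 / 5.184 = 0.7137

F = 0.714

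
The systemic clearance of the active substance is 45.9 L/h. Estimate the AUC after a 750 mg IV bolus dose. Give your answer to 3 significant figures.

AUC = 16.3 mg/L·h

AUC_0→∞ = Dose_iv / CL
        = 750 / 45.9 = 16.3399 mg/L·h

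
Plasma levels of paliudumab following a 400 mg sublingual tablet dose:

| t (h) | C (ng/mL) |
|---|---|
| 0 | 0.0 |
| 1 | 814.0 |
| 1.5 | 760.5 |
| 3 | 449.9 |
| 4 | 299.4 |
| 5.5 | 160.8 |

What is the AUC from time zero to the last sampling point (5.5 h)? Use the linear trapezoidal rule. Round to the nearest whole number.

Trapezoidal AUC_0→5.5:
  [0→1]: (0.0+814.0)/2 × 1 = 407.0
  [1→1.5]: (814.0+760.5)/2 × 0.5 = 393.625
  [1.5→3]: (760.5+449.9)/2 × 1.5 = 907.8
  [3→4]: (449.9+299.4)/2 × 1 = 374.65
  [4→5.5]: (299.4+160.8)/2 × 1.5 = 345.15
  Sum = 2428.225 ng/mL·h

AUC = 2428 ng/mL·h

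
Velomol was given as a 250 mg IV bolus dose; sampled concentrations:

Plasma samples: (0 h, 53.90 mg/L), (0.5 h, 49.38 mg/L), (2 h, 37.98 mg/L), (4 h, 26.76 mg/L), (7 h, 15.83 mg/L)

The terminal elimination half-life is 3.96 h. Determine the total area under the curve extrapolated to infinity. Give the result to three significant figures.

AUC = 310 mg/L·h

Trapezoidal AUC_0→7:
  [0→0.5]: (53.90+49.38)/2 × 0.5 = 25.82
  [0.5→2]: (49.38+37.98)/2 × 1.5 = 65.52
  [2→4]: (37.98+26.76)/2 × 2 = 64.74
  [4→7]: (26.76+15.83)/2 × 3 = 63.885
  Sum = 219.965 mg/L·h
k_e = ln2 / t½ = 0.693147 / 3.96 = 0.1750 h^-1
Extrapolated tail: C_last / k_e = 15.83 / 0.175 = 90.457
AUC_0→∞ = 219.965 + 90.457 = 310.422 mg/L·h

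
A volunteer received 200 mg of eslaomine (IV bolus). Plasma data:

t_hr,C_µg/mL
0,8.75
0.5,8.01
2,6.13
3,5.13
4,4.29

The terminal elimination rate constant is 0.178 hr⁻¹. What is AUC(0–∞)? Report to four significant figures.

AUC = 49.24 µg/mL·hr

Trapezoidal AUC_0→4:
  [0→0.5]: (8.75+8.01)/2 × 0.5 = 4.19
  [0.5→2]: (8.01+6.13)/2 × 1.5 = 10.605
  [2→3]: (6.13+5.13)/2 × 1 = 5.63
  [3→4]: (5.13+4.29)/2 × 1 = 4.71
  Sum = 25.135 µg/mL·hr
Extrapolated tail: C_last / k_e = 4.29 / 0.178 = 24.101
AUC_0→∞ = 25.135 + 24.101 = 49.236 µg/mL·hr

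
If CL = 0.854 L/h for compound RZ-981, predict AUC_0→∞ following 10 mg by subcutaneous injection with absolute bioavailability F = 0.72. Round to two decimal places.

AUC = 8.43 mg/L·h

AUC_0→∞ = F × Dose / CL
        = 0.72 × 10 / 0.854 = 8.43091 mg/L·h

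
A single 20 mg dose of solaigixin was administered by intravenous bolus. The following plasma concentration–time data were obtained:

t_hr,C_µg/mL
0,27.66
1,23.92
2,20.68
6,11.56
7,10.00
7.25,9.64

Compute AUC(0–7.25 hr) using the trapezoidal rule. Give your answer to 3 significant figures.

Trapezoidal AUC_0→7.25:
  [0→1]: (27.66+23.92)/2 × 1 = 25.79
  [1→2]: (23.92+20.68)/2 × 1 = 22.3
  [2→6]: (20.68+11.56)/2 × 4 = 64.48
  [6→7]: (11.56+10.00)/2 × 1 = 10.78
  [7→7.25]: (10.00+9.64)/2 × 0.25 = 2.455
  Sum = 125.805 µg/mL·hr

AUC = 126 µg/mL·hr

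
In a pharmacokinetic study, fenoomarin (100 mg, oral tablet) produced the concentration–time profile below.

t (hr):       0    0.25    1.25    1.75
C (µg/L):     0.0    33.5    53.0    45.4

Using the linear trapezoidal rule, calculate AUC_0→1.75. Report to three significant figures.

AUC = 72.0 µg/L·hr

Trapezoidal AUC_0→1.75:
  [0→0.25]: (0.0+33.5)/2 × 0.25 = 4.1875
  [0.25→1.25]: (33.5+53.0)/2 × 1 = 43.25
  [1.25→1.75]: (53.0+45.4)/2 × 0.5 = 24.6
  Sum = 72.0375 µg/L·hr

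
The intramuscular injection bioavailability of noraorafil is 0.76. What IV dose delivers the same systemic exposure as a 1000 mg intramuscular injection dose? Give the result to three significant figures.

D_iv = 760 mg

Systemic exposure from an extravascular dose = F × D_ev, so the equivalent IV dose is F × D_ev.
D_iv = F × D_ev = 0.76 × 1000 = 760 mg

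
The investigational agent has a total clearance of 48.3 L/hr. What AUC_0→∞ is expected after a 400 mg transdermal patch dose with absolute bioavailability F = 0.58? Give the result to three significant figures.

AUC_0→∞ = F × Dose / CL
        = 0.58 × 400 / 48.3 = 4.80331 mg/L·hr

AUC = 4.80 mg/L·hr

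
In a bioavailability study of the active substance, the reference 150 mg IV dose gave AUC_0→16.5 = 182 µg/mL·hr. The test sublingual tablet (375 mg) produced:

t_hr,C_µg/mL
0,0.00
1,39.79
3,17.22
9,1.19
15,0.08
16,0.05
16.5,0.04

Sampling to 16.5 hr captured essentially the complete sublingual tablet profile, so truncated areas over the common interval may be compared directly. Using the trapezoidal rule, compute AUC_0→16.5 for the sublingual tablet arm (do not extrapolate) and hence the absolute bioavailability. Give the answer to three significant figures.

Trapezoidal AUC_0→16.5 (sublingual tablet):
  [0→1]: (0.00+39.79)/2 × 1 = 19.895
  [1→3]: (39.79+17.22)/2 × 2 = 57.01
  [3→9]: (17.22+1.19)/2 × 6 = 55.23
  [9→15]: (1.19+0.08)/2 × 6 = 3.81
  [15→16]: (0.08+0.05)/2 × 1 = 0.065
  [16→16.5]: (0.05+0.04)/2 × 0.5 = 0.0225
  Sum = 136.0325 µg/mL·hr
F = (AUC_ev/D_ev)/(AUC_iv/D_iv) = (136.0325/375)/(182/150) = 0.362753/1.21333 = 0.2990

F = 0.299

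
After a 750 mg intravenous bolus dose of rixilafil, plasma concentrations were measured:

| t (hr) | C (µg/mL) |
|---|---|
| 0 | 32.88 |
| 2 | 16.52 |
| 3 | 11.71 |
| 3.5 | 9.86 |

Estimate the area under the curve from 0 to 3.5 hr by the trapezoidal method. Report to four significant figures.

AUC = 68.91 µg/mL·hr

Trapezoidal AUC_0→3.5:
  [0→2]: (32.88+16.52)/2 × 2 = 49.4
  [2→3]: (16.52+11.71)/2 × 1 = 14.115
  [3→3.5]: (11.71+9.86)/2 × 0.5 = 5.3925
  Sum = 68.9075 µg/mL·hr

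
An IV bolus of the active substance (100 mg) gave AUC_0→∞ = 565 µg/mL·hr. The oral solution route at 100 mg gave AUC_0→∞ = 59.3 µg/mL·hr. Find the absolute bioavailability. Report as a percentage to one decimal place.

F = 10.5%

F = (AUC_ev / D_ev) / (AUC_iv / D_iv)
  = (59.3/100) / (565/100)
  = 0.593 / 5.65 = 0.1050
  = 10.50%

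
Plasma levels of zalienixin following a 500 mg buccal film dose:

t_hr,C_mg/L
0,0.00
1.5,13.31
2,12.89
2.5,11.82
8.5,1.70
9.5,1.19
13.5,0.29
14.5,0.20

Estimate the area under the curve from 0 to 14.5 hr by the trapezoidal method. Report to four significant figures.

Trapezoidal AUC_0→14.5:
  [0→1.5]: (0.00+13.31)/2 × 1.5 = 9.9825
  [1.5→2]: (13.31+12.89)/2 × 0.5 = 6.55
  [2→2.5]: (12.89+11.82)/2 × 0.5 = 6.1775
  [2.5→8.5]: (11.82+1.70)/2 × 6 = 40.56
  [8.5→9.5]: (1.70+1.19)/2 × 1 = 1.445
  [9.5→13.5]: (1.19+0.29)/2 × 4 = 2.96
  [13.5→14.5]: (0.29+0.20)/2 × 1 = 0.245
  Sum = 67.92 mg/L·hr

AUC = 67.92 mg/L·hr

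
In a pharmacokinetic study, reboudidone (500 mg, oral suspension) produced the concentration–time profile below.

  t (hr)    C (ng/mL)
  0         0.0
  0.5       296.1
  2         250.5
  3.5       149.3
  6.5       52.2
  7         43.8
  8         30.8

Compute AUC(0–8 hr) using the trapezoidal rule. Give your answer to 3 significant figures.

Trapezoidal AUC_0→8:
  [0→0.5]: (0.0+296.1)/2 × 0.5 = 74.025
  [0.5→2]: (296.1+250.5)/2 × 1.5 = 409.95
  [2→3.5]: (250.5+149.3)/2 × 1.5 = 299.85
  [3.5→6.5]: (149.3+52.2)/2 × 3 = 302.25
  [6.5→7]: (52.2+43.8)/2 × 0.5 = 24.0
  [7→8]: (43.8+30.8)/2 × 1 = 37.3
  Sum = 1147.375 ng/mL·hr

AUC = 1150 ng/mL·hr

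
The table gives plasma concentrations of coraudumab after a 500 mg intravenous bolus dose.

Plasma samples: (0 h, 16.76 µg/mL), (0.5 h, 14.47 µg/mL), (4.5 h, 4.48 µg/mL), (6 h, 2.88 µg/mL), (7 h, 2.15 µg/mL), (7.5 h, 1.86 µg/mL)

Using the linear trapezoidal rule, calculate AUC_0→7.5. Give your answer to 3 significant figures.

AUC = 54.7 µg/mL·h

Trapezoidal AUC_0→7.5:
  [0→0.5]: (16.76+14.47)/2 × 0.5 = 7.8075
  [0.5→4.5]: (14.47+4.48)/2 × 4 = 37.9
  [4.5→6]: (4.48+2.88)/2 × 1.5 = 5.52
  [6→7]: (2.88+2.15)/2 × 1 = 2.515
  [7→7.5]: (2.15+1.86)/2 × 0.5 = 1.0025
  Sum = 54.745 µg/mL·h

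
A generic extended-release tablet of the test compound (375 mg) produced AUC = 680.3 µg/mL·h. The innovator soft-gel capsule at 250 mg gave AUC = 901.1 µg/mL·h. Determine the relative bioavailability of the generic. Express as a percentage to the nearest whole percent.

F_rel = 50%

F_rel = (AUC_test/D_test) / (AUC_ref/D_ref)
      = (680.3/375) / (901.1/250)
      = 1.81413 / 3.6044 = 0.5033 = 50.33%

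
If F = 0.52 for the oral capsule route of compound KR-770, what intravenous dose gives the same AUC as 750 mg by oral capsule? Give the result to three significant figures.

Systemic exposure from an extravascular dose = F × D_ev, so the equivalent IV dose is F × D_ev.
D_iv = F × D_ev = 0.52 × 750 = 390 mg

D_iv = 390 mg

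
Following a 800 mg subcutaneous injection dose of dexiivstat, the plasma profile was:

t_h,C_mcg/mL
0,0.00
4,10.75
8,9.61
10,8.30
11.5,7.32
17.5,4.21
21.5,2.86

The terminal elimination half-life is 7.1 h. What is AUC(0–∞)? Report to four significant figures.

AUC = 169.9 mcg/mL·h

Trapezoidal AUC_0→21.5:
  [0→4]: (0.00+10.75)/2 × 4 = 21.5
  [4→8]: (10.75+9.61)/2 × 4 = 40.72
  [8→10]: (9.61+8.30)/2 × 2 = 17.91
  [10→11.5]: (8.30+7.32)/2 × 1.5 = 11.715
  [11.5→17.5]: (7.32+4.21)/2 × 6 = 34.59
  [17.5→21.5]: (4.21+2.86)/2 × 4 = 14.14
  Sum = 140.575 mcg/mL·h
k_e = ln2 / t½ = 0.693147 / 7.1 = 0.0976 h^-1
Extrapolated tail: C_last / k_e = 2.86 / 0.0976 = 29.303
AUC_0→∞ = 140.575 + 29.303 = 169.878 mcg/mL·h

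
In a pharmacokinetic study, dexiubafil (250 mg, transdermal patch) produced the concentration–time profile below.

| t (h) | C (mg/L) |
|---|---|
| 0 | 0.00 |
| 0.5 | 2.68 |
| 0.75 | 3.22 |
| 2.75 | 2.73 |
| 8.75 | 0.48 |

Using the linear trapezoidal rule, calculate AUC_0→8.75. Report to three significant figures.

AUC = 17.0 mg/L·h

Trapezoidal AUC_0→8.75:
  [0→0.5]: (0.00+2.68)/2 × 0.5 = 0.67
  [0.5→0.75]: (2.68+3.22)/2 × 0.25 = 0.7375
  [0.75→2.75]: (3.22+2.73)/2 × 2 = 5.95
  [2.75→8.75]: (2.73+0.48)/2 × 6 = 9.63
  Sum = 16.9875 mg/L·h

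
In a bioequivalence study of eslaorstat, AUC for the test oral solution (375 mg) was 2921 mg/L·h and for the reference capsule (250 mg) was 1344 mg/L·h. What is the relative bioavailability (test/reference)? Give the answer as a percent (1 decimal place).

F_rel = (AUC_test/D_test) / (AUC_ref/D_ref)
      = (2921/375) / (1344/250)
      = 7.78933 / 5.376 = 1.4489 = 144.89%

F_rel = 144.9%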